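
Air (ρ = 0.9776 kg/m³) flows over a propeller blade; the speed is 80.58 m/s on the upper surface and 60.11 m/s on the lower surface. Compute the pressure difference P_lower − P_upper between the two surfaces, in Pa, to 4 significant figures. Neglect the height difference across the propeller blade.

ΔP ≈ 1408 Pa

The pressure is lower where the speed is higher: ΔP = ½ρ(v_up² − v_low²).
ΔP = ½·0.9776·(80.58² − 60.11²) = 1408 Pa.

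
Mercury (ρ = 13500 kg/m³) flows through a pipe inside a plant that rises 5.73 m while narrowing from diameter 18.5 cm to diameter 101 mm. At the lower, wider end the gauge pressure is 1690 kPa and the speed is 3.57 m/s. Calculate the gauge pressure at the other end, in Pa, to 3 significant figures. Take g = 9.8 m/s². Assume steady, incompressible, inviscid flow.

P₂ ≈ 49600 Pa

The volume flow rate is constant, so v₂ = (A₁/A₂)v₁ = (269/80.1)·3.57 = 12.0 m/s.
Bernoulli: P₁ + ½ρv₁² + ρg h₁ = P₂ + ½ρv₂² + ρg h₂, so P₂ = P₁ + ½ρ(v₁² − v₂²) − ρg(h₂ − h₁).
P₂ = 1690000 + ½·13500·(3.57² − 12.0²) − 13500·9.8·(+5.73) = 1690000 + (-882000) − (758000) = 49600 Pa.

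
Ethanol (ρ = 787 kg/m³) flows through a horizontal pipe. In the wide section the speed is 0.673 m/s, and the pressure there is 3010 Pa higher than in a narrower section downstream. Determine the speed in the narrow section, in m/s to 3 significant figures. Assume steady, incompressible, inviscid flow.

Horizontal Bernoulli: P₁ + ½ρv₁² = P₂ + ½ρv₂², so v₂² = v₁² + 2(P₁ − P₂)/ρ.
v₂ = √(0.673² + 2·3010/787) = √(0.453 + 7.65) = 2.85 m/s.

v₂ ≈ 2.85 m/s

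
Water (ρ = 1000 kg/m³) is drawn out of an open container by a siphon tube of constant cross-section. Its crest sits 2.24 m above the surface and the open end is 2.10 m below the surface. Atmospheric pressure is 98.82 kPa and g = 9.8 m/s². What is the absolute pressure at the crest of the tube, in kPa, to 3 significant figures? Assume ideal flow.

P_top ≈ 56.3 kPa

The outlet speed comes from Torricelli: v = √(2g·2.10) = 6.42 m/s.
With constant cross-section the crest speed equals v; applying Bernoulli from the surface up to the crest, P_top = P_atm − ½ρv² − ρg·h_top.
P_top = 98820 − ½·1000·6.42² − 1000·9.8·2.24 = 56300 Pa.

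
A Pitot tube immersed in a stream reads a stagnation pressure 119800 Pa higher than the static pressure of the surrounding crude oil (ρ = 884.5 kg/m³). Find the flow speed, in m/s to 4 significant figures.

16.46 m/s

Bernoulli between the free stream and the stagnation point: ½ρv² = P_stag − P_static.
v = √(2ΔP/ρ) = √(2·119800/884.5) = 16.46 m/s.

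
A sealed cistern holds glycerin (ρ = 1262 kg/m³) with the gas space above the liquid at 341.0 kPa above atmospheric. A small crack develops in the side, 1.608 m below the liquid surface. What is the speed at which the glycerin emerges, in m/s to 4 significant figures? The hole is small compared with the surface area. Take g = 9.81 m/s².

v ≈ 23.92 m/s

Take point 1 at the surface (v₁ ≈ 0) and point 2 at the hole (at atmospheric pressure). Bernoulli: P₁ + ρg h = P_atm + ½ρv₂².
With P₁ − P_atm = 341000 Pa, v₂ = √(2gh + 2ΔP/ρ) = √(2·9.81·1.608 + 2·341000/1262) = 23.92 m/s.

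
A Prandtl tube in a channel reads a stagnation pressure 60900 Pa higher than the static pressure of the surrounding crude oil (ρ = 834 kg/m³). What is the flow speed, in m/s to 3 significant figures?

v ≈ 12.1 m/s

Bernoulli between the free stream and the stagnation point: ½ρv² = P_stag − P_static.
v = √(2ΔP/ρ) = √(2·60900/834) = 12.1 m/s.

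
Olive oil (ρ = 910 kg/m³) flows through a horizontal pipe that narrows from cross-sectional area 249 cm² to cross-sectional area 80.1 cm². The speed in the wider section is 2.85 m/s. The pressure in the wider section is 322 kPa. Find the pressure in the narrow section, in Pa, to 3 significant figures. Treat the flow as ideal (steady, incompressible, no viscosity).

The volume flow rate is constant, so v₂ = (A₁/A₂)v₁ = (249/80.1)·2.85 = 8.86 m/s.
The pipe is horizontal, so Bernoulli reduces to P₁ + ½ρv₁² = P₂ + ½ρv₂².
P₂ = P₁ − ½ρ(v₂² − v₁²) = 322000 − ½·910·(8.86² − 2.85²) = 322000 − 32000 = 290000 Pa.

290000 Pa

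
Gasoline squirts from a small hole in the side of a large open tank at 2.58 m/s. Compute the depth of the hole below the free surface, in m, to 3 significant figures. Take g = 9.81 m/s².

h ≈ 0.339 m

For a small hole in a large open tank, ½v² = gh, giving h = v²/(2g).
h = 2.58²/(2·9.81) = 6.66/19.62 = 0.339 m.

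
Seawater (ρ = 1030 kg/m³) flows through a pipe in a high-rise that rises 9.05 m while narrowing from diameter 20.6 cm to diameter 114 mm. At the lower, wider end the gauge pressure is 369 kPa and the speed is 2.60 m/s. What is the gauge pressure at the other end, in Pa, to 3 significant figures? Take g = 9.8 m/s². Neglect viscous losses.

Continuity gives A₁v₁ = A₂v₂, so v₂ = (333 cm²)/(102 cm²) × 2.60 m/s = 8.49 m/s.
Applying Bernoulli between the two ends and solving for P₂: P₂ = P₁ + ½ρ(v₁² − v₂²) − ρgΔh.
P₂ = 369000 + ½·1030·(2.60² − 8.49²) − 1030·9.8·(+9.05) = 369000 + (-33600) − (91400) = 244000 Pa.

P₂ = 244000 Pa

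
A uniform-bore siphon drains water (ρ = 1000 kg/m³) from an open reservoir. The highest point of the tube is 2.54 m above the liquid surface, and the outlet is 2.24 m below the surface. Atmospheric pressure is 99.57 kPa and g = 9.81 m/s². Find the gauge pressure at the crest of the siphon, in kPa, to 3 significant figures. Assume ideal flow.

P_gauge ≈ -46.9 kPa

Bernoulli surface→outlet gives ½v² = g·h_out, so v = √(2·9.81·2.24) = 6.63 m/s.
With constant cross-section the crest speed equals v; applying Bernoulli from the surface up to the crest, P_top = P_atm − ½ρv² − ρg·h_top.
P_top = 99570 − ½·1000·6.63² − 1000·9.81·2.54 = 52700 Pa. So P_gauge = P_top − P_atm = -46900 Pa.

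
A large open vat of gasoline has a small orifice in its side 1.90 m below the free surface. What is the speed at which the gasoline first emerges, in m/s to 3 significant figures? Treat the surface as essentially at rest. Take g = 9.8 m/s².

v ≈ 6.10 m/s

With the surface at rest and both surface and jet at atmospheric pressure, Bernoulli gives ρg h = ½ρv², so v = √(2gh) = √(2·9.8·1.90) = 6.10 m/s.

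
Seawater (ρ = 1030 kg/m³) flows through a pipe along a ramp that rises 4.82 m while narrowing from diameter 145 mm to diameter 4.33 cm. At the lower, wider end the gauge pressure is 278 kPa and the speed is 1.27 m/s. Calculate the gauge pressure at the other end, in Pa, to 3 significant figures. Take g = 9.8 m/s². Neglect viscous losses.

P₂ ≈ 126000 Pa

Continuity gives A₁v₁ = A₂v₂, so v₂ = (165 cm²)/(14.7 cm²) × 1.27 m/s = 14.2 m/s.
Applying Bernoulli between the two ends and solving for P₂: P₂ = P₁ + ½ρ(v₁² − v₂²) − ρgΔh.
P₂ = 278000 + ½·1030·(1.27² − 14.2²) − 1030·9.8·(+4.82) = 278000 + (-104000) − (48700) = 126000 Pa.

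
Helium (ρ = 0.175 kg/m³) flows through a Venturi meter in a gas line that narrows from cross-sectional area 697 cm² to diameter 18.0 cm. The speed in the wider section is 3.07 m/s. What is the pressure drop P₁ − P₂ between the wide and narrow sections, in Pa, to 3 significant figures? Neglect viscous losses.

By continuity, v₂ = v₁·A₁/A₂ = 3.07·(697/254) = 8.41 m/s.
Bernoulli (h₁ = h₂): P₁ − P₂ = ½ρ(v₂² − v₁²).
P₁ − P₂ = ½·0.175·(8.41² − 3.07²) = ½·0.175·61.3 = 5.36 Pa.

5.36 Pa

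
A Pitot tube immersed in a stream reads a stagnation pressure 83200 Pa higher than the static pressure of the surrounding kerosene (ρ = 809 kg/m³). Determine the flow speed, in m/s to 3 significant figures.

v ≈ 14.3 m/s

At the stagnation point the flow is brought to rest, so Bernoulli gives P_stag − P_static = ½ρv².
v = √(2ΔP/ρ) = √(2·83200/809) = 14.3 m/s.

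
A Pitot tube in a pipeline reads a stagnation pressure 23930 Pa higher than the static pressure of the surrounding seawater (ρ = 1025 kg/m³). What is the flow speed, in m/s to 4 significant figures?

6.833 m/s

The dynamic pressure equals the rise in static pressure at the stagnation point: ΔP = ½ρv².
v = √(2ΔP/ρ) = √(2·23930/1025) = 6.833 m/s.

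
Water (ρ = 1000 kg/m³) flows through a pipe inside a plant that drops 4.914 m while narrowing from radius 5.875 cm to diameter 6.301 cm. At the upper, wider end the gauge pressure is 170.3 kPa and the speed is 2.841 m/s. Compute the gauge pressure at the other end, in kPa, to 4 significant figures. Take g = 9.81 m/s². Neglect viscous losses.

P₂ ≈ 173.7 kPa

By continuity, v₂ = v₁·A₁/A₂ = 2.841·(108.4/31.18) = 9.879 m/s.
Bernoulli: P₁ + ½ρv₁² + ρg h₁ = P₂ + ½ρv₂² + ρg h₂, so P₂ = P₁ + ½ρ(v₁² − v₂²) − ρg(h₂ − h₁).
P₂ = 170300 + ½·1000·(2.841² − 9.879²) − 1000·9.81·(−4.914) = 170300 + (-44770) − (-48210) = 173700 Pa.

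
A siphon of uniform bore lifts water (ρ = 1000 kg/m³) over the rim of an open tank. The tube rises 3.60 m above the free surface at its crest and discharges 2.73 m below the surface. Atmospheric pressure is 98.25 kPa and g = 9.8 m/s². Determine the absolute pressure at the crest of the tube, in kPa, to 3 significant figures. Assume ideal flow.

P_top = 36.2 kPa

The outlet speed comes from Torricelli: v = √(2g·2.73) = 7.31 m/s.
With constant cross-section the crest speed equals v; applying Bernoulli from the surface up to the crest, P_top = P_atm − ½ρv² − ρg·h_top.
P_top = 98250 − ½·1000·7.31² − 1000·9.8·3.60 = 36200 Pa.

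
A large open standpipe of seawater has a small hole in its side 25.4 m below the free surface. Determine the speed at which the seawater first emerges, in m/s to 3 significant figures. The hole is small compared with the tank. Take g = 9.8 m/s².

22.3 m/s

With the surface at rest and both surface and jet at atmospheric pressure, Bernoulli gives ρg h = ½ρv², so v = √(2gh) = √(2·9.8·25.4) = 22.3 m/s.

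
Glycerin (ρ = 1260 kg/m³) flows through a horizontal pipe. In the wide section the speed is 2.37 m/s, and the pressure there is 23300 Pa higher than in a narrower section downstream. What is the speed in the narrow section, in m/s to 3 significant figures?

v₂ ≈ 6.53 m/s

With h₁ = h₂, rearranging Bernoulli gives v₂ = √(v₁² + 2ΔP/ρ).
v₂ = √(2.37² + 2·23300/1260) = √(5.62 + 37.0) = 6.53 m/s.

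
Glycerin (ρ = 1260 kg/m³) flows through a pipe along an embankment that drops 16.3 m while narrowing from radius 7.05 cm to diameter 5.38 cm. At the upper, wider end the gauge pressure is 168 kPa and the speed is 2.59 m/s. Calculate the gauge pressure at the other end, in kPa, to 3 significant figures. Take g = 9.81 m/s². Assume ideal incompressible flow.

Continuity gives A₁v₁ = A₂v₂, so v₂ = (156 cm²)/(22.7 cm²) × 2.59 m/s = 17.8 m/s.
Bernoulli: P₁ + ½ρv₁² + ρg h₁ = P₂ + ½ρv₂² + ρg h₂, so P₂ = P₁ + ½ρ(v₁² − v₂²) − ρg(h₂ − h₁).
P₂ = 168000 + ½·1260·(2.59² − 17.8²) − 1260·9.81·(−16.3) = 168000 + (-195000) − (-201000) = 174000 Pa.

P₂ ≈ 174 kPa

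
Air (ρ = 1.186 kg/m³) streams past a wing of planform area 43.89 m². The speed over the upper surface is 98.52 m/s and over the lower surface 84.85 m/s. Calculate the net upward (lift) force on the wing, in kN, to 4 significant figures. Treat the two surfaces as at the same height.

F ≈ 65.24 kN

The faster flow above has the lower pressure; Bernoulli (same height) gives ΔP = ½ρ(v_up² − v_low²).
ΔP = ½·1.186·(98.52² − 84.85²) = 1486 Pa.
Lift = ΔP · A = 1486 × 43.89 = 65240 N.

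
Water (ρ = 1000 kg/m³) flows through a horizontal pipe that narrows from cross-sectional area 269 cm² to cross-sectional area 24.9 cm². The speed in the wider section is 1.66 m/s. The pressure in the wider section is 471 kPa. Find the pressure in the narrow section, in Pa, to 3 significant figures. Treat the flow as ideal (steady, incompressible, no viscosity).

P₂ = 312000 Pa

By continuity, v₂ = v₁·A₁/A₂ = 1.66·(269/24.9) = 17.9 m/s.
Along the horizontal streamline, P + ½ρv² is constant.
P₂ = P₁ − ½ρ(v₂² − v₁²) = 471000 − ½·1000·(17.9² − 1.66²) = 471000 − 159000 = 312000 Pa.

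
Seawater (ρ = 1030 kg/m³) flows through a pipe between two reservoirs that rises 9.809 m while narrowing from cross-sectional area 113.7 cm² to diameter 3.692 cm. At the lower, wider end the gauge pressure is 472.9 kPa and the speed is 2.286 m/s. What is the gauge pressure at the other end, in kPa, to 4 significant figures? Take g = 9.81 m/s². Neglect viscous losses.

Continuity gives A₁v₁ = A₂v₂, so v₂ = (113.7 cm²)/(10.71 cm²) × 2.286 m/s = 24.28 m/s.
Bernoulli: P₁ + ½ρv₁² + ρg h₁ = P₂ + ½ρv₂² + ρg h₂, so P₂ = P₁ + ½ρ(v₁² − v₂²) − ρg(h₂ − h₁).
P₂ = 472900 + ½·1030·(2.286² − 24.28²) − 1030·9.81·(+9.809) = 472900 + (-300900) − (99110) = 72910 Pa.

P₂ = 72.91 kPa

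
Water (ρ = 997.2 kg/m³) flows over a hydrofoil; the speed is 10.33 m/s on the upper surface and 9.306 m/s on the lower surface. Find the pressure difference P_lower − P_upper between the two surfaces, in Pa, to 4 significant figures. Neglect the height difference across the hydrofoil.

With negligible Δh, P + ½ρv² is constant, so P_low − P_up = ½ρ(v_up² − v_low²).
ΔP = ½·997.2·(10.33² − 9.306²) = 10030 Pa.

ΔP ≈ 10030 Pa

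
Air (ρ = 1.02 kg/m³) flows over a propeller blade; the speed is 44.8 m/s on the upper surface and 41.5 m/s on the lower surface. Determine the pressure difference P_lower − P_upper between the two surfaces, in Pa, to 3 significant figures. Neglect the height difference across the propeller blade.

With negligible Δh, P + ½ρv² is constant, so P_low − P_up = ½ρ(v_up² − v_low²).
ΔP = ½·1.02·(44.8² − 41.5²) = 145 Pa.

ΔP ≈ 145 Pa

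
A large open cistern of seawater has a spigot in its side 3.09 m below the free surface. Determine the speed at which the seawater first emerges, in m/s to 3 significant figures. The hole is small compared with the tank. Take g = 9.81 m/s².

With the surface at rest and both surface and jet at atmospheric pressure, Bernoulli gives ρg h = ½ρv², so v = √(2gh) = √(2·9.81·3.09) = 7.79 m/s.

7.79 m/s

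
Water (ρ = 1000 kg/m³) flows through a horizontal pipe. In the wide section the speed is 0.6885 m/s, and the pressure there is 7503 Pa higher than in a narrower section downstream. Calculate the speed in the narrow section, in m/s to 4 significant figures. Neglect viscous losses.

With h₁ = h₂, rearranging Bernoulli gives v₂ = √(v₁² + 2ΔP/ρ).
v₂ = √(0.6885² + 2·7503/1000) = √(0.4740 + 15.01) = 3.934 m/s.

v₂ = 3.934 m/s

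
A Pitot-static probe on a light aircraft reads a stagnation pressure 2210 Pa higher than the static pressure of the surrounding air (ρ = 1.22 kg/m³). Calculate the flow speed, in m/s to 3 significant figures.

60.2 m/s

At the stagnation point the flow is brought to rest, so Bernoulli gives P_stag − P_static = ½ρv².
v = √(2ΔP/ρ) = √(2·2210/1.22) = 60.2 m/s.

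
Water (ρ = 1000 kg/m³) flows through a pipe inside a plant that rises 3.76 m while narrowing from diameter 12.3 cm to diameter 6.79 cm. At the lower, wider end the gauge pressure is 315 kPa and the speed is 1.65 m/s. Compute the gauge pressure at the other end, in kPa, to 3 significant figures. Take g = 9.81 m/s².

By continuity, v₂ = v₁·A₁/A₂ = 1.65·(119/36.2) = 5.41 m/s.
Energy conservation along the streamline gives P₂ = P₁ − ½ρ(v₂² − v₁²) − ρg(h₂ − h₁).
P₂ = 315000 + ½·1000·(1.65² − 5.41²) − 1000·9.81·(+3.76) = 315000 + (-13300) − (36900) = 265000 Pa.

P₂ ≈ 265 kPa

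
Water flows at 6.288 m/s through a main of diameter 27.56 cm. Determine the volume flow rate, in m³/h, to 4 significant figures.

1350 m³/h

Q = A·v = 0.05966 m² × 6.288 m/s = 0.3751 m³/s.
Converting: 0.3751 m³/s × 3600 = 1350 m³/h.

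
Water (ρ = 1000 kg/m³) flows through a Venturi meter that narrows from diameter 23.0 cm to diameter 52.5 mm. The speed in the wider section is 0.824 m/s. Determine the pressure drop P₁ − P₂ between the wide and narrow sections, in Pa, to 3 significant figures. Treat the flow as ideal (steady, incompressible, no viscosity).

125000 Pa

Mass conservation (A₁v₁ = A₂v₂) gives v₂ = 0.824 × 415/21.6 = 15.8 m/s.
Bernoulli (h₁ = h₂): P₁ − P₂ = ½ρ(v₂² − v₁²).
P₁ − P₂ = ½·1000·(15.8² − 0.824²) = ½·1000·249 = 125000 Pa.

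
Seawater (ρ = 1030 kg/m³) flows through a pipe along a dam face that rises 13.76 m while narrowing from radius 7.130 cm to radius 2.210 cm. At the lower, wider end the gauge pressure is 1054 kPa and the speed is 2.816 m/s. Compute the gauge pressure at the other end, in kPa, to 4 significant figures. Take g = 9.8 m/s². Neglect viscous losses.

P₂ = 476.7 kPa

By continuity, v₂ = v₁·A₁/A₂ = 2.816·(159.7/15.34) = 29.31 m/s.
Applying Bernoulli between the two ends and solving for P₂: P₂ = P₁ + ½ρ(v₁² − v₂²) − ρgΔh.
P₂ = 1054000 + ½·1030·(2.816² − 29.31²) − 1030·9.8·(+13.76) = 1054000 + (-438400) − (138900) = 476700 Pa.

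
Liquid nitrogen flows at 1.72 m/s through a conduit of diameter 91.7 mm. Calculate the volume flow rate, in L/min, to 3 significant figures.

682 L/min

Q = A·v = 0.00660 m² × 1.72 m/s = 0.0114 m³/s.
Converting: 0.0114 m³/s × 60000 = 682 L/min.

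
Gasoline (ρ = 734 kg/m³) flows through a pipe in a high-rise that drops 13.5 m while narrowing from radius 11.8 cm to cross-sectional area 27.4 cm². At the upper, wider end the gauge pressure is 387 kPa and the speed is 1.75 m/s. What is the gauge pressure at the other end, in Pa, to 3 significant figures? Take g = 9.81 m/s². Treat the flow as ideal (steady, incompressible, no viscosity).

Continuity gives A₁v₁ = A₂v₂, so v₂ = (437 cm²)/(27.4 cm²) × 1.75 m/s = 27.9 m/s.
Bernoulli: P₁ + ½ρv₁² + ρg h₁ = P₂ + ½ρv₂² + ρg h₂, so P₂ = P₁ + ½ρ(v₁² − v₂²) − ρg(h₂ − h₁).
P₂ = 387000 + ½·734·(1.75² − 27.9²) − 734·9.81·(−13.5) = 387000 + (-285000) − (-97200) = 199000 Pa.

P₂ ≈ 199000 Pa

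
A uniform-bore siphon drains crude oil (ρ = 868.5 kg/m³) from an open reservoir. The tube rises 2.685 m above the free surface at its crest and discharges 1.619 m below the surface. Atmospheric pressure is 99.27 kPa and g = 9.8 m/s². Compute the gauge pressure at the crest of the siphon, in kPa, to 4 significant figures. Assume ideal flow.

From the surface to the outlet (both open to atmosphere, surface at rest): v = √(2g·h_out) = √(2·9.8·1.619) = 5.633 m/s.
The bore is uniform, so the speed at the crest is the same v. Bernoulli surface→crest: P_atm = P_top + ½ρv² + ρg·h_top.
P_top = 99270 − ½·868.5·5.633² − 868.5·9.8·2.685 = 62640 Pa. So P_gauge = P_top − P_atm = -36630 Pa.

P_gauge ≈ -36.63 kPa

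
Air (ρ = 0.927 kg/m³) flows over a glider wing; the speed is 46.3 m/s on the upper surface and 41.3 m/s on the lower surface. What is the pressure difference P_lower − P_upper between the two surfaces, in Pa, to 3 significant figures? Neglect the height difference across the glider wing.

ΔP ≈ 203 Pa

The pressure is lower where the speed is higher: ΔP = ½ρ(v_up² − v_low²).
ΔP = ½·0.927·(46.3² − 41.3²) = 203 Pa.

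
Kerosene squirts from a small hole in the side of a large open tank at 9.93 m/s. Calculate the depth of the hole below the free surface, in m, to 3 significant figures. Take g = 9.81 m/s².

Torricelli: v = √(2gh), so h = v²/(2g).
h = 9.93²/(2·9.81) = 98.6/19.62 = 5.03 m.

5.03 m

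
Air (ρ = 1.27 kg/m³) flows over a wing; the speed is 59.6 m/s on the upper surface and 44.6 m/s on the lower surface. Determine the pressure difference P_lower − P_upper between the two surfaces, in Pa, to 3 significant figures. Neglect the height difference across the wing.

ΔP = 993 Pa

With negligible Δh, P + ½ρv² is constant, so P_low − P_up = ½ρ(v_up² − v_low²).
ΔP = ½·1.27·(59.6² − 44.6²) = 993 Pa.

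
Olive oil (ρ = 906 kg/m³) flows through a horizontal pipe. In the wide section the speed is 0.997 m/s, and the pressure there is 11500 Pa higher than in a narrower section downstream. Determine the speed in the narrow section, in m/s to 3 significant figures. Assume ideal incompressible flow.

v₂ = 5.14 m/s

With h₁ = h₂, rearranging Bernoulli gives v₂ = √(v₁² + 2ΔP/ρ).
v₂ = √(0.997² + 2·11500/906) = √(0.994 + 25.4) = 5.14 m/s.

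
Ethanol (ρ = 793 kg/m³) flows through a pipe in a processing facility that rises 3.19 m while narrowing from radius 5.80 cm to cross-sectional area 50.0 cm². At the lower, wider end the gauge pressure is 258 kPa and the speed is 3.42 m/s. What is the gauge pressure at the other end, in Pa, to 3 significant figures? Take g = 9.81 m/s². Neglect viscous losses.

P₂ ≈ 217000 Pa

The volume flow rate is constant, so v₂ = (A₁/A₂)v₁ = (106/50.0)·3.42 = 7.23 m/s.
Bernoulli: P₁ + ½ρv₁² + ρg h₁ = P₂ + ½ρv₂² + ρg h₂, so P₂ = P₁ + ½ρ(v₁² − v₂²) − ρg(h₂ − h₁).
P₂ = 258000 + ½·793·(3.42² − 7.23²) − 793·9.81·(+3.19) = 258000 + (-16100) − (24800) = 217000 Pa.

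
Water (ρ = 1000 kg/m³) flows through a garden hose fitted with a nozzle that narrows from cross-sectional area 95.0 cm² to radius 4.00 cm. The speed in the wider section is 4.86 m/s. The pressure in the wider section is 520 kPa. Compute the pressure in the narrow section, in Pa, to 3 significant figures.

Mass conservation (A₁v₁ = A₂v₂) gives v₂ = 4.86 × 95.0/50.3 = 9.19 m/s.
With no height change, Bernoulli's equation is P₁ + ½ρv₁² = P₂ + ½ρv₂².
P₂ = P₁ − ½ρ(v₂² − v₁²) = 520000 − ½·1000·(9.19² − 4.86²) = 520000 − 30400 = 490000 Pa.

P₂ ≈ 490000 Pa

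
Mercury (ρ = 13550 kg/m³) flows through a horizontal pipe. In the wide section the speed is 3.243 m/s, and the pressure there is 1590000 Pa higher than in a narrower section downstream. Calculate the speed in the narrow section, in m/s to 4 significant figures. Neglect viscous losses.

Horizontal Bernoulli: P₁ + ½ρv₁² = P₂ + ½ρv₂², so v₂² = v₁² + 2(P₁ − P₂)/ρ.
v₂ = √(3.243² + 2·1590000/13550) = √(10.52 + 234.7) = 15.66 m/s.

v₂ = 15.66 m/s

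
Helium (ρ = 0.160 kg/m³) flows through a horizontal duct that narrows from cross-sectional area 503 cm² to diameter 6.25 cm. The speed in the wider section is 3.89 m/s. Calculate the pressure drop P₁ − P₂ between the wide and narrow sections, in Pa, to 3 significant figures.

ΔP ≈ 324 Pa

Mass conservation (A₁v₁ = A₂v₂) gives v₂ = 3.89 × 503/30.7 = 63.8 m/s.
The pipe is horizontal, so Bernoulli reduces to P₁ + ½ρv₁² = P₂ + ½ρv₂².
P₁ − P₂ = ½·0.160·(63.8² − 3.89²) = ½·0.160·4050 = 324 Pa.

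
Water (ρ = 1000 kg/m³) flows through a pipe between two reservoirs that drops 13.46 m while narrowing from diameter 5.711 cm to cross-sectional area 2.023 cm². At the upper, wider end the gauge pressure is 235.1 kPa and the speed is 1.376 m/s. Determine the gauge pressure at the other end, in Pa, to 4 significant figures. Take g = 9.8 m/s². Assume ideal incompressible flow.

P₂ ≈ 216200 Pa

Mass conservation (A₁v₁ = A₂v₂) gives v₂ = 1.376 × 25.62/2.023 = 17.42 m/s.
Energy conservation along the streamline gives P₂ = P₁ − ½ρ(v₂² − v₁²) − ρg(h₂ − h₁).
P₂ = 235100 + ½·1000·(1.376² − 17.42²) − 1000·9.8·(−13.46) = 235100 + (-150800) − (-131900) = 216200 Pa.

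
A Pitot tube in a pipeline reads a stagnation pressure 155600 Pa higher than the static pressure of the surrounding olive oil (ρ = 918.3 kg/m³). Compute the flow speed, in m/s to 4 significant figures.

The dynamic pressure equals the rise in static pressure at the stagnation point: ΔP = ½ρv².
v = √(2ΔP/ρ) = √(2·155600/918.3) = 18.41 m/s.

v = 18.41 m/s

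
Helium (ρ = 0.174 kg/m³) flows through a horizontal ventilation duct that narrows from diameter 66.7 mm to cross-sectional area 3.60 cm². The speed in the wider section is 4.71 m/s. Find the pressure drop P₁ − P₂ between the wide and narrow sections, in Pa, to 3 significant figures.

Continuity gives A₁v₁ = A₂v₂, so v₂ = (34.9 cm²)/(3.60 cm²) × 4.71 m/s = 45.7 m/s.
Bernoulli (h₁ = h₂): P₁ − P₂ = ½ρ(v₂² − v₁²).
P₁ − P₂ = ½·0.174·(45.7² − 4.71²) = ½·0.174·2070 = 180 Pa.

ΔP = 180 Pa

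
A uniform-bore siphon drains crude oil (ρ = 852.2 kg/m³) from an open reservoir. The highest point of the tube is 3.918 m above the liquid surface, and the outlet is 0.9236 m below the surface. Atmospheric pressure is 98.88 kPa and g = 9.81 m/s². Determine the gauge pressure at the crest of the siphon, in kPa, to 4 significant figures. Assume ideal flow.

P_gauge = -40.48 kPa

From the surface to the outlet (both open to atmosphere, surface at rest): v = √(2g·h_out) = √(2·9.81·0.9236) = 4.257 m/s.
The bore is uniform, so the speed at the crest is the same v. Bernoulli surface→crest: P_atm = P_top + ½ρv² + ρg·h_top.
P_top = 98880 − ½·852.2·4.257² − 852.2·9.81·3.918 = 58400 Pa. So P_gauge = P_top − P_atm = -40480 Pa.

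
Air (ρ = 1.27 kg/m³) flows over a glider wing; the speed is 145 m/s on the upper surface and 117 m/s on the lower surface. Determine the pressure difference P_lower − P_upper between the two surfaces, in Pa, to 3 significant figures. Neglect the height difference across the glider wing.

The pressure is lower where the speed is higher: ΔP = ½ρ(v_up² − v_low²).
ΔP = ½·1.27·(145² − 117²) = 4660 Pa.

ΔP ≈ 4660 Pa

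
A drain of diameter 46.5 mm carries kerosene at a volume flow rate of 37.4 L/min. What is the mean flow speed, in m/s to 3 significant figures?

v ≈ 0.367 m/s

Q = 37.4 L/min = 0.000623 m³/s.
v = Q/A = 0.000623 / 0.00170 = 0.367 m/s.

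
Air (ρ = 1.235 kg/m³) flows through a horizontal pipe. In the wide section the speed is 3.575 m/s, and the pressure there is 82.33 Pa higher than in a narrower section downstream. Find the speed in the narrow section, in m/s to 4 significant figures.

12.09 m/s

With h₁ = h₂, rearranging Bernoulli gives v₂ = √(v₁² + 2ΔP/ρ).
v₂ = √(3.575² + 2·82.33/1.235) = √(12.78 + 133.3) = 12.09 m/s.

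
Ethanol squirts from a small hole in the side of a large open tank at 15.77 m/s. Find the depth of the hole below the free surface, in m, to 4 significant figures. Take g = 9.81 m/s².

h ≈ 12.68 m

Inverting v = √(2gh) gives h = v² / 2g.
h = 15.77²/(2·9.81) = 248.7/19.62 = 12.68 m.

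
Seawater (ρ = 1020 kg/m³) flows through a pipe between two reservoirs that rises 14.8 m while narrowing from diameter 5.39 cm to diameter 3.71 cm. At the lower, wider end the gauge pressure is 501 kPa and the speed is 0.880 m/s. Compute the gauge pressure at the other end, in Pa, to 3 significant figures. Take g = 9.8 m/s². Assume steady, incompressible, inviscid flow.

P₂ = 352000 Pa

Continuity gives A₁v₁ = A₂v₂, so v₂ = (22.8 cm²)/(10.8 cm²) × 0.880 m/s = 1.86 m/s.
Bernoulli: P₁ + ½ρv₁² + ρg h₁ = P₂ + ½ρv₂² + ρg h₂, so P₂ = P₁ + ½ρ(v₁² − v₂²) − ρg(h₂ − h₁).
P₂ = 501000 + ½·1020·(0.880² − 1.86²) − 1020·9.8·(+14.8) = 501000 + (-1360) − (148000) = 352000 Pa.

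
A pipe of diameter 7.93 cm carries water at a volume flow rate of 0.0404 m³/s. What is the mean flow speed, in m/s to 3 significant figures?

Q = 0.0404 m³/s = 0.0404 m³/s.
v = Q/A = 0.0404 / 0.00494 = 8.18 m/s.

8.18 m/s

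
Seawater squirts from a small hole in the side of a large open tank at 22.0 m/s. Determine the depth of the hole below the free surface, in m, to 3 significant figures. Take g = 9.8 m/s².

h = 24.7 m

For a small hole in a large open tank, ½v² = gh, giving h = v²/(2g).
h = 22.0²/(2·9.8) = 484/19.60 = 24.7 m.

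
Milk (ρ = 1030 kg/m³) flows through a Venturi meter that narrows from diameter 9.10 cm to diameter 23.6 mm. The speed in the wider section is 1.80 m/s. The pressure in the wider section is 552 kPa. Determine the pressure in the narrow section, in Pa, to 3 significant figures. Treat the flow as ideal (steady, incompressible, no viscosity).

By continuity, v₂ = v₁·A₁/A₂ = 1.80·(65.0/4.37) = 26.8 m/s.
Bernoulli (h₁ = h₂): P₁ − P₂ = ½ρ(v₂² − v₁²).
P₂ = P₁ − ½ρ(v₂² − v₁²) = 552000 − ½·1030·(26.8² − 1.80²) = 552000 − 367000 = 185000 Pa.

185000 Pa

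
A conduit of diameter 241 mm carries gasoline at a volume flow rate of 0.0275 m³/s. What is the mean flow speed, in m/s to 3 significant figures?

v ≈ 0.603 m/s

Q = 0.0275 m³/s = 0.0275 m³/s.
v = Q/A = 0.0275 / 0.0456 = 0.603 m/s.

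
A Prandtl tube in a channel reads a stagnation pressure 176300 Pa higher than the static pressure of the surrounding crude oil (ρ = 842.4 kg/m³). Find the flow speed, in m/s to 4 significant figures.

v ≈ 20.46 m/s

The dynamic pressure equals the rise in static pressure at the stagnation point: ΔP = ½ρv².
v = √(2ΔP/ρ) = √(2·176300/842.4) = 20.46 m/s.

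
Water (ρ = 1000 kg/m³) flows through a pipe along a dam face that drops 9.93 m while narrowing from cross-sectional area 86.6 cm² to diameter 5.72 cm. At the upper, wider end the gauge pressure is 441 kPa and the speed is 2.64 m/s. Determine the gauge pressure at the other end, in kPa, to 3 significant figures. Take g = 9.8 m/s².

502 kPa

The volume flow rate is constant, so v₂ = (A₁/A₂)v₁ = (86.6/25.7)·2.64 = 8.90 m/s.
Applying Bernoulli between the two ends and solving for P₂: P₂ = P₁ + ½ρ(v₁² − v₂²) − ρgΔh.
P₂ = 441000 + ½·1000·(2.64² − 8.90²) − 1000·9.8·(−9.93) = 441000 + (-36100) − (-97300) = 502000 Pa.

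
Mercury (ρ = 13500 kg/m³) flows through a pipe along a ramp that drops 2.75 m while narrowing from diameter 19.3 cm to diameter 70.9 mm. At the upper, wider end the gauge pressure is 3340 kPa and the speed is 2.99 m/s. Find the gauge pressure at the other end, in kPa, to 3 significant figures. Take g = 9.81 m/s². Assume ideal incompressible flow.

P₂ ≈ 451 kPa

By continuity, v₂ = v₁·A₁/A₂ = 2.99·(293/39.5) = 22.2 m/s.
Energy conservation along the streamline gives P₂ = P₁ − ½ρ(v₂² − v₁²) − ρg(h₂ − h₁).
P₂ = 3340000 + ½·13500·(2.99² − 22.2²) − 13500·9.81·(−2.75) = 3340000 + (-3250000) − (-364000) = 451000 Pa.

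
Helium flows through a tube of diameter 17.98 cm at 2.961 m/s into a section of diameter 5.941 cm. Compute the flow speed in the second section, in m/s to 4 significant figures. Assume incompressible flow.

v₂ ≈ 27.12 m/s

The volume flow rate is constant, so v₂ = (A₁/A₂)v₁ = (253.9/27.72)·2.961 = 27.12 m/s.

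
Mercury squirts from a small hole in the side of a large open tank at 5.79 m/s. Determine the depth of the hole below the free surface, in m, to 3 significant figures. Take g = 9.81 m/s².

Torricelli: v = √(2gh), so h = v²/(2g).
h = 5.79²/(2·9.81) = 33.5/19.62 = 1.71 m.

h ≈ 1.71 m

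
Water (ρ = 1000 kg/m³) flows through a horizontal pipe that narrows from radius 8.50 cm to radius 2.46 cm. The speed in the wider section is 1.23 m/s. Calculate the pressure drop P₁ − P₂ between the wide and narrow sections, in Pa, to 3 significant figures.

Mass conservation (A₁v₁ = A₂v₂) gives v₂ = 1.23 × 227/19.0 = 14.7 m/s.
The pipe is horizontal, so Bernoulli reduces to P₁ + ½ρv₁² = P₂ + ½ρv₂².
P₁ − P₂ = ½·1000·(14.7² − 1.23²) = ½·1000·214 = 107000 Pa.

ΔP ≈ 107000 Pa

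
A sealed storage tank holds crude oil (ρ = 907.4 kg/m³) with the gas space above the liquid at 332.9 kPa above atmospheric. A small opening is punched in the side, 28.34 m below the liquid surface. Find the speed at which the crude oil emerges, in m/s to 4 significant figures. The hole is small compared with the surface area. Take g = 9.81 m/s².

Take point 1 at the surface (v₁ ≈ 0) and point 2 at the hole (at atmospheric pressure). Bernoulli: P₁ + ρg h = P_atm + ½ρv₂².
With P₁ − P_atm = 332900 Pa, v₂ = √(2gh + 2ΔP/ρ) = √(2·9.81·28.34 + 2·332900/907.4) = 35.91 m/s.

v ≈ 35.91 m/s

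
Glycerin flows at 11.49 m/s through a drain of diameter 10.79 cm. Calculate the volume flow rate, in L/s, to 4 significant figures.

Q ≈ 105.1 L/s

Q = A·v = 0.009144 m² × 11.49 m/s = 0.1051 m³/s.
Converting: 0.1051 m³/s × 1000 = 105.1 L/s.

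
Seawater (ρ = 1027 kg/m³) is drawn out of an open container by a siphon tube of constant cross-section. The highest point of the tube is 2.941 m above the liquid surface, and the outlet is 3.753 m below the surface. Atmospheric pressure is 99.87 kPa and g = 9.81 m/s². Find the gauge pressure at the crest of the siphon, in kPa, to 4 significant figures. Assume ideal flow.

-67.44 kPa

The outlet speed comes from Torricelli: v = √(2g·3.753) = 8.581 m/s.
With constant cross-section the crest speed equals v; applying Bernoulli from the surface up to the crest, P_top = P_atm − ½ρv² − ρg·h_top.
P_top = 99870 − ½·1027·8.581² − 1027·9.81·2.941 = 32430 Pa. So P_gauge = P_top − P_atm = -67440 Pa.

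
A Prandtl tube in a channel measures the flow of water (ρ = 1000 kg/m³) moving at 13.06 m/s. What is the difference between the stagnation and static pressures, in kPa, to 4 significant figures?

At the stagnation point the flow is brought to rest, so Bernoulli gives P_stag − P_static = ½ρv².
ΔP = ½·1000·13.06² = 85280 Pa.

ΔP = 85.28 kPa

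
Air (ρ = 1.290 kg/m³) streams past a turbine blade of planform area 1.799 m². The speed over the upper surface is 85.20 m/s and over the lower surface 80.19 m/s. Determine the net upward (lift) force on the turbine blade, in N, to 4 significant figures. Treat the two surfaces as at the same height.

F = 961.5 N

With equal heights on the two surfaces, Bernoulli gives P_lower − P_upper = ½ρ(v_upper² − v_lower²).
ΔP = ½·1.290·(85.20² − 80.19²) = 534.4 Pa.
Lift = ΔP · A = 534.4 × 1.799 = 961.5 N.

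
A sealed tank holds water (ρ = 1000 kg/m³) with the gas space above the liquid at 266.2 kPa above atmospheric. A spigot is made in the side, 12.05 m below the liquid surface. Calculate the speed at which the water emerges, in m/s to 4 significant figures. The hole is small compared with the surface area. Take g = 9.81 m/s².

Take point 1 at the surface (v₁ ≈ 0) and point 2 at the hole (at atmospheric pressure). Bernoulli: P₁ + ρg h = P_atm + ½ρv₂².
With P₁ − P_atm = 266200 Pa, v₂ = √(2gh + 2ΔP/ρ) = √(2·9.81·12.05 + 2·266200/1000) = 27.73 m/s.

v ≈ 27.73 m/s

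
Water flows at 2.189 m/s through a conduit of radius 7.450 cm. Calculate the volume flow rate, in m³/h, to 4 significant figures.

Q = A·v = 0.01744 m² × 2.189 m/s = 0.03817 m³/s.
Converting: 0.03817 m³/s × 3600 = 137.4 m³/h.

Q ≈ 137.4 m³/h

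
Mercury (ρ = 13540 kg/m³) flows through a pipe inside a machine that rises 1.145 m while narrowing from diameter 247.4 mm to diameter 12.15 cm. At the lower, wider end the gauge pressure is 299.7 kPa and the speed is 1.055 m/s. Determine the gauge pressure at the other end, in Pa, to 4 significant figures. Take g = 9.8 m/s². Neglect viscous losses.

P₂ ≈ 25770 Pa

By continuity, v₂ = v₁·A₁/A₂ = 1.055·(480.7/115.9) = 4.374 m/s.
Bernoulli: P₁ + ½ρv₁² + ρg h₁ = P₂ + ½ρv₂² + ρg h₂, so P₂ = P₁ + ½ρ(v₁² − v₂²) − ρg(h₂ − h₁).
P₂ = 299700 + ½·13540·(1.055² − 4.374²) − 13540·9.8·(+1.145) = 299700 + (-122000) − (151900) = 25770 Pa.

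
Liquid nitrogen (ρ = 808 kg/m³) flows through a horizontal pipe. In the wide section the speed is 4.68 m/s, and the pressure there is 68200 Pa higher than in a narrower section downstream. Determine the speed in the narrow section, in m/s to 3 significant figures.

v₂ ≈ 13.8 m/s

With h₁ = h₂, rearranging Bernoulli gives v₂ = √(v₁² + 2ΔP/ρ).
v₂ = √(4.68² + 2·68200/808) = √(21.9 + 169) = 13.8 m/s.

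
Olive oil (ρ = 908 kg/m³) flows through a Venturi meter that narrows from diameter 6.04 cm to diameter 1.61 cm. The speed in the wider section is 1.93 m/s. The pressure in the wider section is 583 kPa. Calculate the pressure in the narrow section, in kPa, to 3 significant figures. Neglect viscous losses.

250 kPa

By continuity, v₂ = v₁·A₁/A₂ = 1.93·(28.7/2.04) = 27.2 m/s.
Bernoulli (h₁ = h₂): P₁ − P₂ = ½ρ(v₂² − v₁²).
P₂ = P₁ − ½ρ(v₂² − v₁²) = 583000 − ½·908·(27.2² − 1.93²) = 583000 − 333000 = 250000 Pa.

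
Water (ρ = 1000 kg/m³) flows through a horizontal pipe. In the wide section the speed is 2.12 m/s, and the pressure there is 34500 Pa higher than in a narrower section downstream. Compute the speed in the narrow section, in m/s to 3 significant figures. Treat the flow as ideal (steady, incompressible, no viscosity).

v₂ ≈ 8.57 m/s

Along the level pipe P + ½ρv² is conserved, hence v₂² = v₁² + 2(P₁ − P₂)/ρ.
v₂ = √(2.12² + 2·34500/1000) = √(4.49 + 69.0) = 8.57 m/s.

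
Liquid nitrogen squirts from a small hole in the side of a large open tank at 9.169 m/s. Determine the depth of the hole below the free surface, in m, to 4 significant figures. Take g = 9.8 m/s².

For a small hole in a large open tank, ½v² = gh, giving h = v²/(2g).
h = 9.169²/(2·9.8) = 84.07/19.60 = 4.289 m.

4.289 m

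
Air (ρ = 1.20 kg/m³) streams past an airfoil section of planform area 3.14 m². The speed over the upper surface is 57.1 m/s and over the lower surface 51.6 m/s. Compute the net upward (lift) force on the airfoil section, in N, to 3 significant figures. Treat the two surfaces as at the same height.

From P + ½ρv² = const at equal height, P_low − P_up = ½ρ(v_up² − v_low²).
ΔP = ½·1.20·(57.1² − 51.6²) = 359 Pa.
Lift = ΔP · A = 359 × 3.14 = 1130 N.

F ≈ 1130 N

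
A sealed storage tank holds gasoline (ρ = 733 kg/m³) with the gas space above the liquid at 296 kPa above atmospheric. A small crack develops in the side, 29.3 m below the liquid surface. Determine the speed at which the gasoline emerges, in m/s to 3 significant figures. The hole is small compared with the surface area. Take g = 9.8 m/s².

v = 37.2 m/s

Take point 1 at the surface (v₁ ≈ 0) and point 2 at the hole (at atmospheric pressure). Bernoulli: P₁ + ρg h = P_atm + ½ρv₂².
With P₁ − P_atm = 296000 Pa, v₂ = √(2gh + 2ΔP/ρ) = √(2·9.8·29.3 + 2·296000/733) = 37.2 m/s.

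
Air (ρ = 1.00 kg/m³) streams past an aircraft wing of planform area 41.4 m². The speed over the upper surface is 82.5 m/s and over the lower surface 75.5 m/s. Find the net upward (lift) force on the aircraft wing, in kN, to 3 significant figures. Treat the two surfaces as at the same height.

F = 22.9 kN

The faster flow above has the lower pressure; Bernoulli (same height) gives ΔP = ½ρ(v_up² − v_low²).
ΔP = ½·1.00·(82.5² − 75.5²) = 553 Pa.
Lift = ΔP · A = 553 × 41.4 = 22900 N.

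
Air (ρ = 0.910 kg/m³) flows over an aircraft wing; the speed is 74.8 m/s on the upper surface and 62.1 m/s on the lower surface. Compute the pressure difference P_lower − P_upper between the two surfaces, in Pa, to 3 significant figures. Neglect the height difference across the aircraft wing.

With negligible Δh, P + ½ρv² is constant, so P_low − P_up = ½ρ(v_up² − v_low²).
ΔP = ½·0.910·(74.8² − 62.1²) = 791 Pa.

ΔP ≈ 791 Pa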